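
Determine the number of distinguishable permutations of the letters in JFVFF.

20

The 5 letters of JFVFF have repeats: F appearing 3 times.
So there are 5! / (3!) = 20 distinguishable arrangements.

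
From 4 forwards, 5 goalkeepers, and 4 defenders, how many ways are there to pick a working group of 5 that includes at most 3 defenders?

Split by how many defenders are chosen (0 through 3).
Sum: C(4,0)·C(9,5) + C(4,1)·C(9,4) + C(4,2)·C(9,3) + C(4,3)·C(9,2) = 126 + 504 + 504 + 144 = 1278.

1278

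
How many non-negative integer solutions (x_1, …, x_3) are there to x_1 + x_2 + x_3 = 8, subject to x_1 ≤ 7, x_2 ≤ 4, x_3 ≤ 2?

By stars and bars, unrestricted non-negative solutions to x_1+…+x_3 = 8 number C(8+2,2) = 45.
Subtract solutions that violate a single cap (substitute x_i' = x_i − (cap_i+1)): x_1 ≥ 8 gives C(2,2) = 1; x_2 ≥ 5 gives C(5,2) = 10; x_3 ≥ 3 gives C(7,2) = 21. Together 32.
Add back pairs where two caps are both exceeded: 0 + 0 + 1 = 1.
By inclusion–exclusion the count is 45 − 32 + 1 = 14.

14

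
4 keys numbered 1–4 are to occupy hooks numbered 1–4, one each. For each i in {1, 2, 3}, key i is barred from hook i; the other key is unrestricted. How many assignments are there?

11

Let Aᵢ (for i ∈ {1, 2, 3}) be the placements that put key i in its forbidden hook. Any j of these fix j positions, leaving (4−j)! ways to fill the rest, and there are C(3,j) ways to pick which j.
By inclusion–exclusion, the number of valid placements is Σ_{j=0}^{3} (−1)^j C(3,j)·(4−j)!.
Computing: 24 − 18 + 6 − 1 = 11.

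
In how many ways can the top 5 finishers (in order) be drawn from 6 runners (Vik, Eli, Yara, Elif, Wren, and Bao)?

720

There are 6 choices for 1st place, 5 for 2nd, and so on down to 2 for position 5.
That gives 6 × 5 × 4 × 3 × 2 = 720.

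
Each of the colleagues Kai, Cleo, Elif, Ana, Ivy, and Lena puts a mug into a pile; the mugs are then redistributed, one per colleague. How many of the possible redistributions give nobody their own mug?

265

Let Aᵢ be the assignments in which colleague i gets their own mug. We want the size of the complement of A₁∪…∪A_6.
By inclusion–exclusion this is Σ_{j=0}^{6} (−1)^j C(6,j)·(6−j)!.
Computing: 720 − 720 + 360 − 120 + 30 − 6 + 1 = 265.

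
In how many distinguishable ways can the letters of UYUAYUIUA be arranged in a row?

UYUAYUIUA has 9 letters with A appearing twice, U appearing 4 times, and Y appearing twice.
Dividing 9! = 362880 by 4!·2!·2! = 96 for the repeated letters gives 3780.

3780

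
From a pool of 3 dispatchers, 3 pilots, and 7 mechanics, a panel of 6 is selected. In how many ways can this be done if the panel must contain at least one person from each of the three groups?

1302

With no constraint there are C(13,6) = 1716 possible selections.
Subtract selections that omit an entire group: no dispatchers → C(10,6) = 210; no pilots → C(10,6) = 210; no mechanics → C(6,6) = 1.
Add back selections omitting two groups (i.e. drawn from a single group): C(3,6) + C(3,6) + C(7,6) = 7.
By inclusion–exclusion: 1716 − 421 + 7 = 1302.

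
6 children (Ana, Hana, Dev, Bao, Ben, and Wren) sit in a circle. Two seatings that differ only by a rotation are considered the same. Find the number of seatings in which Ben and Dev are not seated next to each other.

72

All circular seatings of 6 people number (5)! = 120.
Those with Ben next to Dev: fuse the pair into one unit and seat 5 units around a circle — 2·(4)! = 48.
Subtracting, 120 − 48 = 72.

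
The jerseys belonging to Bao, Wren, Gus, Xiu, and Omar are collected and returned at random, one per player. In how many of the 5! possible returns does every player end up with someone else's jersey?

44

Let Aᵢ be the assignments in which player i gets their old jersey. We want the size of the complement of A₁∪…∪A_5.
By inclusion–exclusion this is Σ_{j=0}^{5} (−1)^j C(5,j)·(5−j)!.
Computing: 120 − 120 + 60 − 20 + 5 − 1 = 44.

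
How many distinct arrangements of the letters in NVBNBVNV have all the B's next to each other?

Treat the 2 copies of B as a single block. The multiset to arrange is then {BB, N, N, N, V, V, V}, 7 items in all.
That gives (7)!/(3!·3!) = 140 arrangements.

140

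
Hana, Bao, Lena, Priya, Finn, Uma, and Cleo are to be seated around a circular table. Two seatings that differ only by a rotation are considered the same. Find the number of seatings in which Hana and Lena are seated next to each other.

240

Glue Hana and Lena into a block (2 internal orders). Seating 6 units around a circle gives (5)! arrangements.
So 2 × (5)! = 2 × 120 = 240.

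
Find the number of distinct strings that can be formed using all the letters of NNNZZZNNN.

The 9 letters of NNNZZZNNN have repeats: N appearing 6 times and Z appearing 3 times.
The number of distinct arrangements is 9!/(6!·3!) = 362880/4320 = 84.

84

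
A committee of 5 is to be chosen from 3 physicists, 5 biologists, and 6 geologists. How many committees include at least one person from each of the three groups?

Total 5-person selections from all 14: C(14,5) = 2002.
Subtract selections that omit an entire group: no physicists → C(11,5) = 462; no biologists → C(9,5) = 126; no geologists → C(8,5) = 56.
Add back selections omitting two groups (i.e. drawn from a single group): C(3,5) + C(5,5) + C(6,5) = 7.
By inclusion–exclusion: 2002 − 644 + 7 = 1365.

1365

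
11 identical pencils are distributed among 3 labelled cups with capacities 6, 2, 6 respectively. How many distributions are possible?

Ignoring the caps, the number of non-negative solutions to x_1+…+x_3 = 11 is C(13,2) = 78.
Subtract solutions that violate a single cap (substitute x_i' = x_i − (cap_i+1)): x_1 ≥ 7 gives C(6,2) = 15; x_2 ≥ 3 gives C(10,2) = 45; x_3 ≥ 7 gives C(6,2) = 15. Together 75.
Add back pairs where two caps are both exceeded: 3 + 0 + 3 = 6.
By inclusion–exclusion the count is 78 − 75 + 6 = 9.

9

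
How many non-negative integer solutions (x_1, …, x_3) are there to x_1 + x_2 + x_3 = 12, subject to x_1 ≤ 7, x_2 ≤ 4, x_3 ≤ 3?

6

By stars and bars, unrestricted non-negative solutions to x_1+…+x_3 = 12 number C(12+2,2) = 91.
Subtract solutions that violate a single cap (substitute x_i' = x_i − (cap_i+1)): x_1 ≥ 8 gives C(6,2) = 15; x_2 ≥ 5 gives C(9,2) = 36; x_3 ≥ 4 gives C(10,2) = 45. Together 96.
Add back pairs where two caps are both exceeded: 0 + 1 + 10 = 11.
By inclusion–exclusion the count is 91 − 96 + 11 = 6.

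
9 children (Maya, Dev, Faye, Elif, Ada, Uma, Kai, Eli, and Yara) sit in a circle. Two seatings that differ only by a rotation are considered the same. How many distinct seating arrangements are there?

Around a circle, 9 distinct people have 9!/9 = (8)! = 40320 rotationally distinct seatings.

40320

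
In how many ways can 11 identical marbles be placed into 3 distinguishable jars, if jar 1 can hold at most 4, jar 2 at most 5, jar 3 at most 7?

By stars and bars, unrestricted non-negative solutions to x_1+…+x_3 = 11 number C(11+2,2) = 78.
Subtract solutions that violate a single cap (substitute x_i' = x_i − (cap_i+1)): x_1 ≥ 5 gives C(8,2) = 28; x_2 ≥ 6 gives C(7,2) = 21; x_3 ≥ 8 gives C(5,2) = 10. Together 59.
Add back pairs where two caps are both exceeded: 1 + 0 + 0 = 1.
By inclusion–exclusion the count is 78 − 59 + 1 = 20.

20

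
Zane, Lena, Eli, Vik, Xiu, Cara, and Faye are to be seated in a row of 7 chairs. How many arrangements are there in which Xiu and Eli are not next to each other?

Of the 7! = 5040 arrangements, those with Xiu and Eli adjacent number 2 × 6! = 1440 (treat the pair as a block with 2 internal orders).
So 5040 − 1440 = 3600 arrangements keep them apart.

3600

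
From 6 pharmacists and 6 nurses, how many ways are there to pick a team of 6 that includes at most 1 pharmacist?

Split by how many pharmacists are chosen (0 through 1).
Sum: C(6,0)·C(6,6) + C(6,1)·C(6,5) = 1 + 36 = 37.

37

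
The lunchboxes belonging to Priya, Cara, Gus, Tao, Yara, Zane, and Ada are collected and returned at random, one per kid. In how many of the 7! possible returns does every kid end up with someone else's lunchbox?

Let Aᵢ be the assignments in which kid i gets their own lunchbox. We want the size of the complement of A₁∪…∪A_7.
By inclusion–exclusion this is Σ_{j=0}^{7} (−1)^j C(7,j)·(7−j)!.
Computing: 5040 − 5040 + 2520 − 840 + 210 − 42 + 7 − 1 = 1854.

1854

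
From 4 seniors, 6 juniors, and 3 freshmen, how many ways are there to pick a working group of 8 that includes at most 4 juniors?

Split by how many juniors are chosen (0 through 4).
Sum: C(6,0)·C(7,8) + C(6,1)·C(7,7) + C(6,2)·C(7,6) + C(6,3)·C(7,5) + C(6,4)·C(7,4) = 0 + 6 + 105 + 420 + 525 = 1056.

1056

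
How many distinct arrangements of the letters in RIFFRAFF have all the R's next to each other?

Treat the 2 copies of R as a single block. The multiset to arrange is then {RR, A, F, F, F, F, I}, 7 items in all.
That gives (7)!/(4!) = 210 arrangements.

210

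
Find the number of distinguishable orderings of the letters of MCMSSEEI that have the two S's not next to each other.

Total arrangements of MCMSSEEI: 8!/(2!·2!·2!) = 5040.
If the two S's are adjacent, glue them into one block, leaving 7 items to arrange: (7)!/(2!·2!) = 1260 ways.
Hence 5040 − 1260 = 3780.

3780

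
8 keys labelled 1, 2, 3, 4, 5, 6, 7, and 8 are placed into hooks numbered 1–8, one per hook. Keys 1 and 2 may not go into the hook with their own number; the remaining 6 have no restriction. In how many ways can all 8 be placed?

Let Aᵢ (for i ∈ {1, 2}) be the placements that put key i in its forbidden hook. Any j of these fix j positions, leaving (8−j)! ways to fill the rest, and there are C(2,j) ways to pick which j.
By inclusion–exclusion, the number of valid placements is Σ_{j=0}^{2} (−1)^j C(2,j)·(8−j)!.
Computing: 40320 − 10080 + 720 = 30960.

30960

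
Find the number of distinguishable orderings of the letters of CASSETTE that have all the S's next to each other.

Treat the 2 copies of S as a single block. The multiset to arrange is then {SS, A, C, E, E, T, T}, 7 items in all.
That gives (7)!/(2!·2!) = 1260 arrangements.

1260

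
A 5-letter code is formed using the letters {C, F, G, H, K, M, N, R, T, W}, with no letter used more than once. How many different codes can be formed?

30240

With no repetition, fill the 5 letters in order: 10 choices, then 9, down to 6.
10 × 9 × 8 × 7 × 6 = 30240.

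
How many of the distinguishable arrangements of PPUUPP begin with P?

Fix P in the first position and arrange the remaining 5 letters.
Those 5 letters have P appearing 3 times and U appearing twice, giving (5)!/(3!·2!) = 10.

10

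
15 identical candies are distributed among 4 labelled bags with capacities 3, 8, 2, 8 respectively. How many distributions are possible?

54

Ignoring the caps, the number of non-negative solutions to x_1+…+x_4 = 15 is C(18,3) = 816.
Subtract solutions that violate a single cap (substitute x_i' = x_i − (cap_i+1)): x_1 ≥ 4 gives C(14,3) = 364; x_2 ≥ 9 gives C(9,3) = 84; x_3 ≥ 3 gives C(15,3) = 455; x_4 ≥ 9 gives C(9,3) = 84. Together 987.
Add back pairs where two caps are both exceeded: 10 + 165 + 10 + 20 + 0 + 20 = 225.
By inclusion–exclusion the count is 816 − 987 + 225 = 54.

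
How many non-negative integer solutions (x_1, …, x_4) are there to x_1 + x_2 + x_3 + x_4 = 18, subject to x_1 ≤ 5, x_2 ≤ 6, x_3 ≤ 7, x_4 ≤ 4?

35

Ignoring the caps, the number of non-negative solutions to x_1+…+x_4 = 18 is C(21,3) = 1330.
Subtract solutions that violate a single cap (substitute x_i' = x_i − (cap_i+1)): x_1 ≥ 6 gives C(15,3) = 455; x_2 ≥ 7 gives C(14,3) = 364; x_3 ≥ 8 gives C(13,3) = 286; x_4 ≥ 5 gives C(16,3) = 560. Together 1665.
Add back pairs where two caps are both exceeded: 56 + 35 + 120 + 20 + 84 + 56 = 371.
Subtract triples: 0 + 1 + 0 + 0 = 1.
By inclusion–exclusion the count is 1330 − 1665 + 371 − 1 = 35.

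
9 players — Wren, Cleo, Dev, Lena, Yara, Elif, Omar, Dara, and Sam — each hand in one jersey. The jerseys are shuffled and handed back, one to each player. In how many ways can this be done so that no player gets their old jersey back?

Let Aᵢ be the assignments in which player i gets their old jersey. We want the size of the complement of A₁∪…∪A_9.
By inclusion–exclusion this is Σ_{j=0}^{9} (−1)^j C(9,j)·(9−j)!.
Computing: 362880 − 362880 + 181440 − 60480 + 15120 − 3024 + 504 − 72 + 9 − 1 = 133496.

133496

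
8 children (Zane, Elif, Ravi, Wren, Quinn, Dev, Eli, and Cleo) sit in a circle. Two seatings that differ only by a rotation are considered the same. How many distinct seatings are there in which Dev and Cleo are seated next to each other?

1440

Treat {Dev, Cleo} as one unit (2 internal orders) and seat the resulting 7 units around the table: (6)! circular arrangements.
So 2 × (6)! = 2 × 720 = 1440.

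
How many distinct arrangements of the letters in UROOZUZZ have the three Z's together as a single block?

Treat the 3 copies of Z as a single block. The multiset to arrange is then {ZZZ, O, O, R, U, U}, 6 items in all.
That gives (6)!/(2!·2!) = 180 arrangements.

180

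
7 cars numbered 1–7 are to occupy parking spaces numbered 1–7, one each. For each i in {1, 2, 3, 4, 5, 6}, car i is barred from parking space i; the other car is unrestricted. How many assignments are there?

Let Aᵢ (for 1 ≤ i ≤ 6) be the placements that put car i in its forbidden parking space. Any j of these fix j positions, leaving (7−j)! ways to fill the rest, and there are C(6,j) ways to pick which j.
By inclusion–exclusion, the number of valid placements is Σ_{j=0}^{6} (−1)^j C(6,j)·(7−j)!.
Computing: 5040 − 4320 + 1800 − 480 + 90 − 12 + 1 = 2119.

2119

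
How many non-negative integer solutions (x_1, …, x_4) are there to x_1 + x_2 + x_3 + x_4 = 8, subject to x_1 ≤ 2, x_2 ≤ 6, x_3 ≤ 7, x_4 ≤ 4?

85

By stars and bars, unrestricted non-negative solutions to x_1+…+x_4 = 8 number C(8+3,3) = 165.
Subtract solutions that violate a single cap (substitute x_i' = x_i − (cap_i+1)): x_1 ≥ 3 gives C(8,3) = 56; x_2 ≥ 7 gives C(4,3) = 4; x_3 ≥ 8 gives C(3,3) = 1; x_4 ≥ 5 gives C(6,3) = 20. Together 81.
Add back pairs where two caps are both exceeded: 0 + 0 + 1 + 0 + 0 + 0 = 1.
By inclusion–exclusion the count is 165 − 81 + 1 = 85.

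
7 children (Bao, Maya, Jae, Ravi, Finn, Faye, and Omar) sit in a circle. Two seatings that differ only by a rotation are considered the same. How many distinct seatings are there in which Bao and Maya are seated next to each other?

240

Glue Bao and Maya into a block (2 internal orders). Seating 6 units around a circle gives (5)! arrangements.
So 2 × (5)! = 2 × 120 = 240.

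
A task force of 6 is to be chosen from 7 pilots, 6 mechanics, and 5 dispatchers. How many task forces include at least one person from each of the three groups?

15470

Total 6-person selections from all 18: C(18,6) = 18564.
Selections missing a whole group: no pilots → C(11,6) = 462; no mechanics → C(12,6) = 924; no dispatchers → C(13,6) = 1716.
Add back selections omitting two groups (i.e. drawn from a single group): C(7,6) + C(6,6) + C(5,6) = 8.
By inclusion–exclusion: 18564 − 3102 + 8 = 15470.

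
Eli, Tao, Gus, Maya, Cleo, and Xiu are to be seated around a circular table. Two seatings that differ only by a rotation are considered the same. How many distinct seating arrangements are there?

Seat Eli anywhere (absorbing the rotational symmetry), then permute the other 5: (5)! = 120.

120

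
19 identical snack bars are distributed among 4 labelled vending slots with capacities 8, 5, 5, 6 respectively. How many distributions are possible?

Ignoring the caps, the number of non-negative solutions to x_1+…+x_4 = 19 is C(22,3) = 1540.
Subtract solutions that violate a single cap (substitute x_i' = x_i − (cap_i+1)): x_1 ≥ 9 gives C(13,3) = 286; x_2 ≥ 6 gives C(16,3) = 560; x_3 ≥ 6 gives C(16,3) = 560; x_4 ≥ 7 gives C(15,3) = 455. Together 1861.
Add back pairs where two caps are both exceeded: 35 + 35 + 20 + 120 + 84 + 84 = 378.
Subtract triples: 0 + 0 + 0 + 1 = 1.
By inclusion–exclusion the count is 1540 − 1861 + 378 − 1 = 56.

56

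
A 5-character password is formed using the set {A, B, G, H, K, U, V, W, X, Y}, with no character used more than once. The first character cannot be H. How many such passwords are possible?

The first character has 10−1 = 9 choices (anything except H).
The remaining 4 characters are filled from the other 9 symbols without repetition: 9 × 8 × 7 × 6 = 3024.
Total: 9 × 3024 = 27216.

27216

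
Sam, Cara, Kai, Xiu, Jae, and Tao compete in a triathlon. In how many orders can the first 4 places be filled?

360

This is an ordered selection of 4 from 6: P(6,4).
That gives 6 × 5 × 4 × 3 = 360.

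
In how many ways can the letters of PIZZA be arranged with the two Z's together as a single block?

Treat the 2 copies of Z as a single block. The multiset to arrange is then {ZZ, A, I, P}, 4 items in all.
All 4 items are distinct, so there are (4)! = 24 arrangements.

24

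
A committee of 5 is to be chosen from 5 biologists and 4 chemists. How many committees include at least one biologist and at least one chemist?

125

Total 5-person selections from all 9: C(9,5) = 126.
Selections missing a whole group: no biologists → C(4,5) = 0; no chemists → C(5,5) = 1.
Both groups omitted at once is impossible, so 126 − 1 = 125.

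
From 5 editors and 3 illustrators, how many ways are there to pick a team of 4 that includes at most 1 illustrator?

35

Split by how many illustrators are chosen (0 through 1).
Sum: C(3,0)·C(5,4) + C(3,1)·C(5,3) = 5 + 30 = 35.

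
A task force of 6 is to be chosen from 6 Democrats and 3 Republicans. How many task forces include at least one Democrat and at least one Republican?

83

Unrestricted: C(9,6) = 84 ways to pick any 6 of the 9.
Selections missing a whole group: no Democrats → C(3,6) = 0; no Republicans → C(6,6) = 1.
Both groups omitted at once is impossible, so 84 − 1 = 83.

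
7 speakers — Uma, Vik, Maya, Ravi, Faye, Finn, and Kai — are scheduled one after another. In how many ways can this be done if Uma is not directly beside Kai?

3600

There are 7! = 5040 arrangements in all. If Uma and Kai are adjacent, merging them into one block gives 2·(6)! = 1440 arrangements.
So 5040 − 1440 = 3600 arrangements keep them apart.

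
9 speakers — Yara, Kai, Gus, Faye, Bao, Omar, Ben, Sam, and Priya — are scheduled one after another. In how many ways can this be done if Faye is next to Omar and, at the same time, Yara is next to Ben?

20160

Treat {Faye,Omar} as one block (2 orders) and {Yara,Ben} as another (2 orders).
That leaves 7 units to arrange: 2 × 2 × 7! = 4 × 5040 = 20160.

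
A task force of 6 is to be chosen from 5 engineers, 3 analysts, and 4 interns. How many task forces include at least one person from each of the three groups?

With no constraint there are C(12,6) = 924 possible selections.
Subtract selections that omit an entire group: no engineers → C(7,6) = 7; no analysts → C(9,6) = 84; no interns → C(8,6) = 28.
Add back selections omitting two groups (i.e. drawn from a single group): C(5,6) + C(3,6) + C(4,6) = 0.
By inclusion–exclusion: 924 − 119 + 0 = 805.

805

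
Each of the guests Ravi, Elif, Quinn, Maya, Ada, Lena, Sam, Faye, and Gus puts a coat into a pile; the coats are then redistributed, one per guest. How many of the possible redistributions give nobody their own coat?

Let Aᵢ be the assignments in which guest i gets their own coat. We want the size of the complement of A₁∪…∪A_9.
By inclusion–exclusion this is Σ_{j=0}^{9} (−1)^j C(9,j)·(9−j)!.
Computing: 362880 − 362880 + 181440 − 60480 + 15120 − 3024 + 504 − 72 + 9 − 1 = 133496.

133496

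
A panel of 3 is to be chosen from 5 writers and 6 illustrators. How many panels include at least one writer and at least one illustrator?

135

Total 3-person selections from all 11: C(11,3) = 165.
Selections missing a whole group: no writers → C(6,3) = 20; no illustrators → C(5,3) = 10.
Both groups omitted at once is impossible, so 165 − 30 = 135.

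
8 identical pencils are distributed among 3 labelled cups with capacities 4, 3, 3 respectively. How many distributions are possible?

Without the upper bounds there are C(10,2) = 45 ways to split 8 among 3 cups.
Subtract solutions that violate a single cap (substitute x_i' = x_i − (cap_i+1)): x_1 ≥ 5 gives C(5,2) = 10; x_2 ≥ 4 gives C(6,2) = 15; x_3 ≥ 4 gives C(6,2) = 15. Together 40.
Add back pairs where two caps are both exceeded: 0 + 0 + 1 = 1.
By inclusion–exclusion the count is 45 − 40 + 1 = 6.

6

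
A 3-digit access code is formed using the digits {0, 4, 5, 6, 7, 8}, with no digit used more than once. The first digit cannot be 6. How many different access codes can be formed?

100

The first digit has 6−1 = 5 choices (anything except 6).
The remaining 2 digits are filled from the other 5 symbols without repetition: 5 × 4 = 20.
Total: 5 × 20 = 100.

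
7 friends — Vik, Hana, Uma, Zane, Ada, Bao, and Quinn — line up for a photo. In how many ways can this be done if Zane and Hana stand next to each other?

Glue Zane and Hana into one block (2 internal orders), leaving 6 units to arrange in a row.
That gives 2 × 6! = 2 × 720 = 1440.

1440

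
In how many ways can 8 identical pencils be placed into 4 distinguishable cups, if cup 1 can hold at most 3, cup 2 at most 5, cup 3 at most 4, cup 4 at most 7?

99

By stars and bars, unrestricted non-negative solutions to x_1+…+x_4 = 8 number C(8+3,3) = 165.
Subtract solutions that violate a single cap (substitute x_i' = x_i − (cap_i+1)): x_1 ≥ 4 gives C(7,3) = 35; x_2 ≥ 6 gives C(5,3) = 10; x_3 ≥ 5 gives C(6,3) = 20; x_4 ≥ 8 gives C(3,3) = 1. Together 66.
No two caps can be exceeded simultaneously, so the pair terms are all 0.
By inclusion–exclusion the count is 165 − 66 + 0 = 99.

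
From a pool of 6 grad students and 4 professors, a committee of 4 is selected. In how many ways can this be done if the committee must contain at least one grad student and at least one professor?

194

With no constraint there are C(10,4) = 210 possible selections.
Subtract selections that omit an entire group: no grad students → C(4,4) = 1; no professors → C(6,4) = 15.
Both groups omitted at once is impossible, so 210 − 16 = 194.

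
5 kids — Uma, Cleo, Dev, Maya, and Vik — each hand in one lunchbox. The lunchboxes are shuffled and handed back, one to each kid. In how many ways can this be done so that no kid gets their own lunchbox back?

44

Count assignments avoiding every fixed point. For any j of the 5 kids fixed to their own lunchbox, the other 5−j can be arranged in (5−j)! ways.
By inclusion–exclusion this is Σ_{j=0}^{5} (−1)^j C(5,j)·(5−j)!.
Computing: 120 − 120 + 60 − 20 + 5 − 1 = 44.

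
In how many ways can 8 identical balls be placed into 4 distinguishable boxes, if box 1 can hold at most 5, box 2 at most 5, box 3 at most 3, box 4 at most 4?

90

By stars and bars, unrestricted non-negative solutions to x_1+…+x_4 = 8 number C(8+3,3) = 165.
Subtract solutions that violate a single cap (substitute x_i' = x_i − (cap_i+1)): x_1 ≥ 6 gives C(5,3) = 10; x_2 ≥ 6 gives C(5,3) = 10; x_3 ≥ 4 gives C(7,3) = 35; x_4 ≥ 5 gives C(6,3) = 20. Together 75.
No two caps can be exceeded simultaneously, so the pair terms are all 0.
By inclusion–exclusion the count is 165 − 75 + 0 = 90.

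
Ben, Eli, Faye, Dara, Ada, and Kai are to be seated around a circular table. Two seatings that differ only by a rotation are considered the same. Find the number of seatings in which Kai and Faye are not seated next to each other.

All circular seatings of 6 people number (5)! = 120.
Those with Kai next to Faye: fuse the pair into one unit and seat 5 units around a circle — 2·(4)! = 48.
Subtracting, 120 − 48 = 72.

72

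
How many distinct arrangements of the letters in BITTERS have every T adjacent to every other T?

Treat the 2 copies of T as a single block. The multiset to arrange is then {TT, B, E, I, R, S}, 6 items in all.
All 6 items are distinct, so there are (6)! = 720 arrangements.

720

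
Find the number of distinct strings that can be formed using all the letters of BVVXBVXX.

560

The 8 letters of BVVXBVXX have repeats: B appearing twice, V appearing 3 times, and X appearing 3 times.
So there are 8! / (3!·3!·2!) = 560 distinguishable arrangements.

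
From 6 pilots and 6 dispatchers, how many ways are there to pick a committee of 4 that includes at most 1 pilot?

Split by how many pilots are chosen (0 through 1).
Sum: C(6,0)·C(6,4) + C(6,1)·C(6,3) = 15 + 120 = 135.

135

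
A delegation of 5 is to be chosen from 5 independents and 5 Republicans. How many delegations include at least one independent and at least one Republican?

Unrestricted: C(10,5) = 252 ways to pick any 5 of the 10.
Selections missing a whole group: no independents → C(5,5) = 1; no Republicans → C(5,5) = 1.
Both groups omitted at once is impossible, so 252 − 2 = 250.

250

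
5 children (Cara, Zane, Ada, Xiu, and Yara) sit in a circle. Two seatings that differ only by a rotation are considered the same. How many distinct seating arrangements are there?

Seat Cara anywhere (absorbing the rotational symmetry), then permute the other 4: (4)! = 24.

24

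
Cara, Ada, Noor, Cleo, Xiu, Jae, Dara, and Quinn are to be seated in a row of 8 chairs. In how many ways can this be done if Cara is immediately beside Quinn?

Treat {Cara, Quinn} as a single unit. There are 7 units to order, and the pair itself can be ordered 2 ways.
So the count is 2·(7)! = 10080.

10080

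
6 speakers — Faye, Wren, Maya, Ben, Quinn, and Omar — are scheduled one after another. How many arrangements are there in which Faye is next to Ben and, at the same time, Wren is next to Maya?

96

Treat {Faye,Ben} as one block (2 orders) and {Wren,Maya} as another (2 orders).
That leaves 4 units to arrange: 2 × 2 × 4! = 4 × 24 = 96.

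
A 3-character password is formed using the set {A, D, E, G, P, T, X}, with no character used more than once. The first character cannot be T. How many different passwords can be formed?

The first character has 7−1 = 6 choices (anything except T).
The remaining 2 characters are filled from the other 6 symbols without repetition: 6 × 5 = 30.
Total: 6 × 30 = 180.

180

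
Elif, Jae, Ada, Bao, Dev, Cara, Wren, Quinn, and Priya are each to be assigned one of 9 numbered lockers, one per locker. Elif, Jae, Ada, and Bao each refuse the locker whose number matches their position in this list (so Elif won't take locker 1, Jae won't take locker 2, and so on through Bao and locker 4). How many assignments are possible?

229080

Let Aᵢ (for 1 ≤ i ≤ 4) be the placements that put person i in their forbidden locker. Any j of these fix j positions, leaving (9−j)! ways to fill the rest, and there are C(4,j) ways to pick which j.
By inclusion–exclusion, the number of valid placements is Σ_{j=0}^{4} (−1)^j C(4,j)·(9−j)!.
Computing: 362880 − 161280 + 30240 − 2880 + 120 = 229080.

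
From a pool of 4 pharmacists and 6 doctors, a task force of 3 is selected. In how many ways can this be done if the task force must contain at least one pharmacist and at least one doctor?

Unrestricted: C(10,3) = 120 ways to pick any 3 of the 10.
Subtract selections that omit an entire group: no pharmacists → C(6,3) = 20; no doctors → C(4,3) = 4.
Both groups omitted at once is impossible, so 120 − 24 = 96.

96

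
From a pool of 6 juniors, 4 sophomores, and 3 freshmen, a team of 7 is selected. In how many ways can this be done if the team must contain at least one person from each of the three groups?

Unrestricted: C(13,7) = 1716 ways to pick any 7 of the 13.
Selections missing a whole group: no juniors → C(7,7) = 1; no sophomores → C(9,7) = 36; no freshmen → C(10,7) = 120.
Add back selections omitting two groups (i.e. drawn from a single group): C(6,7) + C(4,7) + C(3,7) = 0.
By inclusion–exclusion: 1716 − 157 + 0 = 1559.

1559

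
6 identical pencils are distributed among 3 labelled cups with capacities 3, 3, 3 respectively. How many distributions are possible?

10

Ignoring the caps, the number of non-negative solutions to x_1+…+x_3 = 6 is C(8,2) = 28.
Subtract solutions that violate a single cap (substitute x_i' = x_i − (cap_i+1)): x_1 ≥ 4 gives C(4,2) = 6; x_2 ≥ 4 gives C(4,2) = 6; x_3 ≥ 4 gives C(4,2) = 6. Together 18.
No two caps can be exceeded simultaneously, so the pair terms are all 0.
By inclusion–exclusion the count is 28 − 18 + 0 = 10.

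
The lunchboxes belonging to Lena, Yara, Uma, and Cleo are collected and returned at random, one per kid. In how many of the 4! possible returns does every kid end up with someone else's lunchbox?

Let Aᵢ be the assignments in which kid i gets their own lunchbox. We want the size of the complement of A₁∪…∪A_4.
By inclusion–exclusion this is Σ_{j=0}^{4} (−1)^j C(4,j)·(4−j)!.
Computing: 24 − 24 + 12 − 4 + 1 = 9.

9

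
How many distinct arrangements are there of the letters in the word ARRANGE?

1260

The 7 letters of ARRANGE have repeats: A appearing twice and R appearing twice.
Dividing 7! = 5040 by 2!·2! = 4 for the repeated letters gives 1260.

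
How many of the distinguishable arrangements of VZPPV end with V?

12

Fix V in the last position and arrange the remaining 4 letters.
Those 4 letters have P appearing twice, giving (4)!/(2!) = 12.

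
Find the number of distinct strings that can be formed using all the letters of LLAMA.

LLAMA has 5 letters with A appearing twice and L appearing twice.
The number of distinct arrangements is 5!/(2!·2!) = 120/4 = 30.

30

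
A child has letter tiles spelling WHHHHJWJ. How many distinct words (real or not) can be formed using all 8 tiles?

420

The 8 letters of WHHHHJWJ have repeats: H appearing 4 times, J appearing twice, and W appearing twice.
The number of distinct arrangements is 8!/(4!·2!·2!) = 40320/96 = 420.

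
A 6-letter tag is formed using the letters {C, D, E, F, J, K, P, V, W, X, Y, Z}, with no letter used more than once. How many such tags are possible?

665280

With no repetition, fill the 6 letters in order: 12 choices, then 11, down to 7.
12 × 11 × 10 × 9 × 8 × 7 = 665280.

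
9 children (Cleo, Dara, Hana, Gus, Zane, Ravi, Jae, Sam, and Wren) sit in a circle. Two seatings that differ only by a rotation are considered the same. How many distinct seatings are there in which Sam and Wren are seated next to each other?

10080

Glue Sam and Wren into a block (2 internal orders). Seating 8 units around a circle gives (7)! arrangements.
So 2 × (7)! = 2 × 5040 = 10080.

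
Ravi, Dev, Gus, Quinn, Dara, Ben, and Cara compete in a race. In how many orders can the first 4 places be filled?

840

This is an ordered selection of 4 from 7: P(7,4).
That gives 7 × 6 × 5 × 4 = 840.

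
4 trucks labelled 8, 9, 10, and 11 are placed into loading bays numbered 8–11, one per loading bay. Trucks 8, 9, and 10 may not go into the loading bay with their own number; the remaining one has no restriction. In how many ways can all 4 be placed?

11

Let Aᵢ (for i ∈ {8, 9, 10}) be the placements that put truck i in its forbidden loading bay. Any j of these fix j positions, leaving (4−j)! ways to fill the rest, and there are C(3,j) ways to pick which j.
By inclusion–exclusion, the number of valid placements is Σ_{j=0}^{3} (−1)^j C(3,j)·(4−j)!.
Computing: 24 − 18 + 6 − 1 = 11.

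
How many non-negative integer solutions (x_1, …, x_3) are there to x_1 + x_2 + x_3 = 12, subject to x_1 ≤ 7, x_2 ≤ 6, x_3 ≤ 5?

27

Ignoring the caps, the number of non-negative solutions to x_1+…+x_3 = 12 is C(14,2) = 91.
Subtract solutions that violate a single cap (substitute x_i' = x_i − (cap_i+1)): x_1 ≥ 8 gives C(6,2) = 15; x_2 ≥ 7 gives C(7,2) = 21; x_3 ≥ 6 gives C(8,2) = 28. Together 64.
No two caps can be exceeded simultaneously, so the pair terms are all 0.
By inclusion–exclusion the count is 91 − 64 + 0 = 27.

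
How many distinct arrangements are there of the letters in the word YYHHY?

10

YYHHY has 5 letters with H appearing twice and Y appearing 3 times.
So there are 5! / (3!·2!) = 10 distinguishable arrangements.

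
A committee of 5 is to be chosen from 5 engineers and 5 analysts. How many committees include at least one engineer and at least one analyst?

Total 5-person selections from all 10: C(10,5) = 252.
Subtract selections that omit an entire group: no engineers → C(5,5) = 1; no analysts → C(5,5) = 1.
Both groups omitted at once is impossible, so 252 − 2 = 250.

250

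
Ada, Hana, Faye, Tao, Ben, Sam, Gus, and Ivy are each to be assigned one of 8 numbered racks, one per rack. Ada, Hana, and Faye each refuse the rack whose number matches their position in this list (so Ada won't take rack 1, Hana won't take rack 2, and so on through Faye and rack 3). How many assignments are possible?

27240

Let Aᵢ (for i ∈ {1, 2, 3}) be the placements that put person i in their forbidden rack. Any j of these fix j positions, leaving (8−j)! ways to fill the rest, and there are C(3,j) ways to pick which j.
By inclusion–exclusion, the number of valid placements is Σ_{j=0}^{3} (−1)^j C(3,j)·(8−j)!.
Computing: 40320 − 15120 + 2160 − 120 = 27240.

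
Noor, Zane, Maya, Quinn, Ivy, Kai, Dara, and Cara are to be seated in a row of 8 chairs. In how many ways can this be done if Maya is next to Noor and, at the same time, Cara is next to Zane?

2880

Treat {Maya,Noor} as one block (2 orders) and {Cara,Zane} as another (2 orders).
That leaves 6 units to arrange: 2 × 2 × 6! = 4 × 720 = 2880.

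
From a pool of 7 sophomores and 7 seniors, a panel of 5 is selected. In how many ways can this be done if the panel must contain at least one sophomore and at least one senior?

Unrestricted: C(14,5) = 2002 ways to pick any 5 of the 14.
Subtract selections that omit an entire group: no sophomores → C(7,5) = 21; no seniors → C(7,5) = 21.
Both groups omitted at once is impossible, so 2002 − 42 = 1960.

1960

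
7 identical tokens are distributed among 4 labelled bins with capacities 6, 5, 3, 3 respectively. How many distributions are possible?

75

By stars and bars, unrestricted non-negative solutions to x_1+…+x_4 = 7 number C(7+3,3) = 120.
Subtract solutions that violate a single cap (substitute x_i' = x_i − (cap_i+1)): x_1 ≥ 7 gives C(3,3) = 1; x_2 ≥ 6 gives C(4,3) = 4; x_3 ≥ 4 gives C(6,3) = 20; x_4 ≥ 4 gives C(6,3) = 20. Together 45.
No two caps can be exceeded simultaneously, so the pair terms are all 0.
By inclusion–exclusion the count is 120 − 45 + 0 = 75.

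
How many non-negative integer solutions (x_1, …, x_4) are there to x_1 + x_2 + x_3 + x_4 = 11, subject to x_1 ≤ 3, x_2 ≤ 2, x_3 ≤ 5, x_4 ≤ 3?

Ignoring the caps, the number of non-negative solutions to x_1+…+x_4 = 11 is C(14,3) = 364.
Subtract solutions that violate a single cap (substitute x_i' = x_i − (cap_i+1)): x_1 ≥ 4 gives C(10,3) = 120; x_2 ≥ 3 gives C(11,3) = 165; x_3 ≥ 6 gives C(8,3) = 56; x_4 ≥ 4 gives C(10,3) = 120. Together 461.
Add back pairs where two caps are both exceeded: 35 + 4 + 20 + 10 + 35 + 4 = 108.
Subtract triples: 0 + 1 + 0 + 0 = 1.
By inclusion–exclusion the count is 364 − 461 + 108 − 1 = 10.

10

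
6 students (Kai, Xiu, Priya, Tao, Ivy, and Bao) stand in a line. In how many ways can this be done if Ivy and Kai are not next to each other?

480

Of the 6! = 720 arrangements, those with Ivy and Kai adjacent number 2 × 5! = 240 (treat the pair as a block with 2 internal orders).
Complementary counting: 720 − 240 = 480.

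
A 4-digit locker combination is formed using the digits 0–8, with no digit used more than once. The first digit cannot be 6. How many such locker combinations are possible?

2688

The first digit has 9−1 = 8 choices (anything except 6).
The remaining 3 digits are filled from the other 8 symbols without repetition: 8 × 7 × 6 = 336.
Total: 8 × 336 = 2688.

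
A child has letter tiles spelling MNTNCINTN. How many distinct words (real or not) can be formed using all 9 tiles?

7560

Letter multiplicities in MNTNCINTN: C×1, I×1, M×1, N×4, T×2.
So there are 9! / (4!·2!) = 7560 distinguishable arrangements.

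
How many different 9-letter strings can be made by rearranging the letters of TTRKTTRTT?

The 9 letters of TTRKTTRTT have repeats: R appearing twice and T appearing 6 times.
The number of distinct arrangements is 9!/(6!·2!) = 362880/1440 = 252.

252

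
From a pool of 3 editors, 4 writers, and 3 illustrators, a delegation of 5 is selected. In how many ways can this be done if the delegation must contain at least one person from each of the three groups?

Unrestricted: C(10,5) = 252 ways to pick any 5 of the 10.
Subtract selections that omit an entire group: no editors → C(7,5) = 21; no writers → C(6,5) = 6; no illustrators → C(7,5) = 21.
Add back selections omitting two groups (i.e. drawn from a single group): C(3,5) + C(4,5) + C(3,5) = 0.
By inclusion–exclusion: 252 − 48 + 0 = 204.

204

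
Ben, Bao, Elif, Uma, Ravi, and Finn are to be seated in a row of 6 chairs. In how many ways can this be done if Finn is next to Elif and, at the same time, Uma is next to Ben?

96

Treat {Finn,Elif} as one block (2 orders) and {Uma,Ben} as another (2 orders).
That leaves 4 units to arrange: 2 × 2 × 4! = 4 × 24 = 96.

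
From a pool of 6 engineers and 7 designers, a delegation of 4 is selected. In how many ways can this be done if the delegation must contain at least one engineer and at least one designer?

Unrestricted: C(13,4) = 715 ways to pick any 4 of the 13.
Selections missing a whole group: no engineers → C(7,4) = 35; no designers → C(6,4) = 15.
Both groups omitted at once is impossible, so 715 − 50 = 665.

665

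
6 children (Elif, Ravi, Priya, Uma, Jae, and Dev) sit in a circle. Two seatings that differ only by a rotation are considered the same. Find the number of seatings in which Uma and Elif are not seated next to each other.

72

Without the restriction there are (5)! = 120 seatings.
Seatings with Uma beside Elif: treat them as a block with 2 internal orders, giving 2 × (4)! = 48.
Subtracting, 120 − 48 = 72.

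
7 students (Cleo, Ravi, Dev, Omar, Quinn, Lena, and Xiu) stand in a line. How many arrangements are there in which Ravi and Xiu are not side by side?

There are 7! = 5040 arrangements in all. If Ravi and Xiu are adjacent, merging them into one block gives 2·(6)! = 1440 arrangements.
So 5040 − 1440 = 3600 arrangements keep them apart.

3600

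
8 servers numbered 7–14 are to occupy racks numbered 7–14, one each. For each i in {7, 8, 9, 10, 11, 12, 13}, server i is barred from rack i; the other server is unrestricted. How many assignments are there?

16687

Let Aᵢ (for 7 ≤ i ≤ 13) be the placements that put server i in its forbidden rack. Any j of these fix j positions, leaving (8−j)! ways to fill the rest, and there are C(7,j) ways to pick which j.
By inclusion–exclusion, the number of valid placements is Σ_{j=0}^{7} (−1)^j C(7,j)·(8−j)!.
Computing: 40320 − 35280 + 15120 − 4200 + 840 − 126 + 14 − 1 = 16687.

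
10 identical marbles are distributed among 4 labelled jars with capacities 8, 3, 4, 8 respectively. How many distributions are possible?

142

By stars and bars, unrestricted non-negative solutions to x_1+…+x_4 = 10 number C(10+3,3) = 286.
Subtract solutions that violate a single cap (substitute x_i' = x_i − (cap_i+1)): x_1 ≥ 9 gives C(4,3) = 4; x_2 ≥ 4 gives C(9,3) = 84; x_3 ≥ 5 gives C(8,3) = 56; x_4 ≥ 9 gives C(4,3) = 4. Together 148.
Add back pairs where two caps are both exceeded: 0 + 0 + 0 + 4 + 0 + 0 = 4.
By inclusion–exclusion the count is 286 − 148 + 4 = 142.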